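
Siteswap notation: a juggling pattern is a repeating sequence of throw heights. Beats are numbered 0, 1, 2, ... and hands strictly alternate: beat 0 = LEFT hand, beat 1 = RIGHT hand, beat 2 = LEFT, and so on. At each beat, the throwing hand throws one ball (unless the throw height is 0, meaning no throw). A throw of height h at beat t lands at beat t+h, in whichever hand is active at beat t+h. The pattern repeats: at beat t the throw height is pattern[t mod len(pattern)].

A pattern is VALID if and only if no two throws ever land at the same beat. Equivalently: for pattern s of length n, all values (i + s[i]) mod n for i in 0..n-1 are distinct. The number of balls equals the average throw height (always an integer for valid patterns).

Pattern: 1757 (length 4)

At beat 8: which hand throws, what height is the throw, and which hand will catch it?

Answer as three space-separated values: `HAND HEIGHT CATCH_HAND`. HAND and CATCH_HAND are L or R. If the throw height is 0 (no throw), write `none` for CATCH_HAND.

Answer: L 1 R

Derivation:
Beat 8: 8 mod 2 = 0, so hand = L
Throw height = pattern[8 mod 4] = pattern[0] = 1
Lands at beat 8+1=9, 9 mod 2 = 1, so catch hand = R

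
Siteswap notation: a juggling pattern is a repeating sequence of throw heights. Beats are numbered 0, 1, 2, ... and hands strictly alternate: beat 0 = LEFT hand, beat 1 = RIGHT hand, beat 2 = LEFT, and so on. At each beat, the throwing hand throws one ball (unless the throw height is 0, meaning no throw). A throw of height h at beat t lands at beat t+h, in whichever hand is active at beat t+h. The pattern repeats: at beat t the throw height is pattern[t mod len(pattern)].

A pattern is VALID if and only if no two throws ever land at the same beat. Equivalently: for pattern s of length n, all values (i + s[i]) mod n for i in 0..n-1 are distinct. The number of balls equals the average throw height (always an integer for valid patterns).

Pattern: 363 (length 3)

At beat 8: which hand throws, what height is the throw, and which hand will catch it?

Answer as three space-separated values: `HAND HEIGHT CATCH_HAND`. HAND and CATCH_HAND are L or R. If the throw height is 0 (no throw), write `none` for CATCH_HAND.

Beat 8: 8 mod 2 = 0, so hand = L
Throw height = pattern[8 mod 3] = pattern[2] = 3
Lands at beat 8+3=11, 11 mod 2 = 1, so catch hand = R

Answer: L 3 R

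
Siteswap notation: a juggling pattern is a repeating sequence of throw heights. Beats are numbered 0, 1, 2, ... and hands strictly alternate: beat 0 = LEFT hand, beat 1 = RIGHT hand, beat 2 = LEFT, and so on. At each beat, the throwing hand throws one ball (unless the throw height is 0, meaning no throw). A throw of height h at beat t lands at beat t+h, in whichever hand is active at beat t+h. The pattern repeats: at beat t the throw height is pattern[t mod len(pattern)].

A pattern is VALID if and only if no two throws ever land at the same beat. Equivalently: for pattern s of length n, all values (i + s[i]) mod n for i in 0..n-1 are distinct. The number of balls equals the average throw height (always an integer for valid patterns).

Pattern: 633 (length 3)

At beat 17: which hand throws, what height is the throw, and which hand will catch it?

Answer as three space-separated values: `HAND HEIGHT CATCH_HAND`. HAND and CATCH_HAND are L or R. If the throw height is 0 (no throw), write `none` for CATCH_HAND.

Answer: R 3 L

Derivation:
Beat 17: 17 mod 2 = 1, so hand = R
Throw height = pattern[17 mod 3] = pattern[2] = 3
Lands at beat 17+3=20, 20 mod 2 = 0, so catch hand = L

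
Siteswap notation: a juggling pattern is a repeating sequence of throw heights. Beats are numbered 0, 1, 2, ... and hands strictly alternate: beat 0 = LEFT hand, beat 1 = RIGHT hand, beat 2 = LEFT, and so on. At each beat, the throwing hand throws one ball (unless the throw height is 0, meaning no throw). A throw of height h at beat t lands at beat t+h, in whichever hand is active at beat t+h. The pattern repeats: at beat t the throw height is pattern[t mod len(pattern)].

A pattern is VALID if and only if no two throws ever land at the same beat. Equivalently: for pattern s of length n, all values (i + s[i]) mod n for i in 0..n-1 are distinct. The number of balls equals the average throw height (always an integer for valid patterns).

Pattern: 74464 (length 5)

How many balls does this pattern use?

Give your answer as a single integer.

Answer: 5

Derivation:
Pattern = [7, 4, 4, 6, 4], length n = 5
  position 0: throw height = 7, running sum = 7
  position 1: throw height = 4, running sum = 11
  position 2: throw height = 4, running sum = 15
  position 3: throw height = 6, running sum = 21
  position 4: throw height = 4, running sum = 25
Total sum = 25; balls = sum / n = 25 / 5 = 5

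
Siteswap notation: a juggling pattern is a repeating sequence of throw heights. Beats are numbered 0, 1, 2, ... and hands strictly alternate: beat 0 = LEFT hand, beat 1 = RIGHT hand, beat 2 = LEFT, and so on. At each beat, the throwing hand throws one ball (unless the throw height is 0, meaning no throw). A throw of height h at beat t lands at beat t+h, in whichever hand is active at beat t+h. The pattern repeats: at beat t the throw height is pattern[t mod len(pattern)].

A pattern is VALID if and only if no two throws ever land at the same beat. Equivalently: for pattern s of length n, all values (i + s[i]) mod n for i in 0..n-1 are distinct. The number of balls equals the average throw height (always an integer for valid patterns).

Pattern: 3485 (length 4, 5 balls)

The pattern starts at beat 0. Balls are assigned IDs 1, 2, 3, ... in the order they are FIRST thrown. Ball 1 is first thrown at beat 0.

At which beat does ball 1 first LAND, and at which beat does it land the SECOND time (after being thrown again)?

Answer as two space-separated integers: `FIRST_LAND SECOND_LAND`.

Beat 0 (L): throw ball1 h=3 -> lands@3:R; in-air after throw: [b1@3:R]
Beat 1 (R): throw ball2 h=4 -> lands@5:R; in-air after throw: [b1@3:R b2@5:R]
Beat 2 (L): throw ball3 h=8 -> lands@10:L; in-air after throw: [b1@3:R b2@5:R b3@10:L]
Beat 3 (R): throw ball1 h=5 -> lands@8:L; in-air after throw: [b2@5:R b1@8:L b3@10:L]
Beat 4 (L): throw ball4 h=3 -> lands@7:R; in-air after throw: [b2@5:R b4@7:R b1@8:L b3@10:L]
Beat 5 (R): throw ball2 h=4 -> lands@9:R; in-air after throw: [b4@7:R b1@8:L b2@9:R b3@10:L]
Beat 6 (L): throw ball5 h=8 -> lands@14:L; in-air after throw: [b4@7:R b1@8:L b2@9:R b3@10:L b5@14:L]
Beat 7 (R): throw ball4 h=5 -> lands@12:L; in-air after throw: [b1@8:L b2@9:R b3@10:L b4@12:L b5@14:L]
Beat 8 (L): throw ball1 h=3 -> lands@11:R; in-air after throw: [b2@9:R b3@10:L b1@11:R b4@12:L b5@14:L]
Ball 1: thrown@0 h=3 -> first land @3; rethrown@3 h=5 -> second land @8

Answer: 3 8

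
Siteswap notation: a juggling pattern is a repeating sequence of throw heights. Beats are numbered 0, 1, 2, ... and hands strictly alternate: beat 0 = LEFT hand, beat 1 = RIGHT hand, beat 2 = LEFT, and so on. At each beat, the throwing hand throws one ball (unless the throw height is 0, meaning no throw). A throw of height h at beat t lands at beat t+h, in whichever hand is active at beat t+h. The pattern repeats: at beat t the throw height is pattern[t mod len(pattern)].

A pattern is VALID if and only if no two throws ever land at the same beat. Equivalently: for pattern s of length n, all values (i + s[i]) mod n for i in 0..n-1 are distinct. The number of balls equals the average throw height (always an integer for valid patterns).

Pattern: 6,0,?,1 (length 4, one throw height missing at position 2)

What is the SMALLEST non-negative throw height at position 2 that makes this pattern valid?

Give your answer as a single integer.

i=0: (0 + 6) mod 4 = 2
i=1: (1 + 0) mod 4 = 1
i=2: s[i]=? (unknown)
i=3: (3 + 1) mod 4 = 0
Known residues: [0, 1, 2]; need a permutation of 0..3, so missing residue r = 3
Need (2 + s) mod 4 = 3; smallest s = (3 - 2) mod 4 = 1

Answer: 1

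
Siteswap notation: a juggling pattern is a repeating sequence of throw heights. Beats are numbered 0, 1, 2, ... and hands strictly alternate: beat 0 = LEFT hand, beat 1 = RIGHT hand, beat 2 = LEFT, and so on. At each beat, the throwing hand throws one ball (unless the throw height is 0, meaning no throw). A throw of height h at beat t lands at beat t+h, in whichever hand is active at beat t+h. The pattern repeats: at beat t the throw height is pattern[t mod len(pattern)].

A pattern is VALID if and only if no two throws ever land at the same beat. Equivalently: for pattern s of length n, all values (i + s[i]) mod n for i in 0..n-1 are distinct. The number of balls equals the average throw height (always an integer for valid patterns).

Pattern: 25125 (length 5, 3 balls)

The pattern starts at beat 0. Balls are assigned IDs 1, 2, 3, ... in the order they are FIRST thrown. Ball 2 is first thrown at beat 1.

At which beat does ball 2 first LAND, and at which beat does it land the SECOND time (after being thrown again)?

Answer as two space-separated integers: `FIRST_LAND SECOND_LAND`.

Answer: 6 11

Derivation:
Beat 0 (L): throw ball1 h=2 -> lands@2:L; in-air after throw: [b1@2:L]
Beat 1 (R): throw ball2 h=5 -> lands@6:L; in-air after throw: [b1@2:L b2@6:L]
Beat 2 (L): throw ball1 h=1 -> lands@3:R; in-air after throw: [b1@3:R b2@6:L]
Beat 3 (R): throw ball1 h=2 -> lands@5:R; in-air after throw: [b1@5:R b2@6:L]
Beat 4 (L): throw ball3 h=5 -> lands@9:R; in-air after throw: [b1@5:R b2@6:L b3@9:R]
Beat 5 (R): throw ball1 h=2 -> lands@7:R; in-air after throw: [b2@6:L b1@7:R b3@9:R]
Beat 6 (L): throw ball2 h=5 -> lands@11:R; in-air after throw: [b1@7:R b3@9:R b2@11:R]
Beat 7 (R): throw ball1 h=1 -> lands@8:L; in-air after throw: [b1@8:L b3@9:R b2@11:R]
Beat 8 (L): throw ball1 h=2 -> lands@10:L; in-air after throw: [b3@9:R b1@10:L b2@11:R]
Beat 9 (R): throw ball3 h=5 -> lands@14:L; in-air after throw: [b1@10:L b2@11:R b3@14:L]
Beat 10 (L): throw ball1 h=2 -> lands@12:L; in-air after throw: [b2@11:R b1@12:L b3@14:L]
Beat 11 (R): throw ball2 h=5 -> lands@16:L; in-air after throw: [b1@12:L b3@14:L b2@16:L]
Ball 2: thrown@1 h=5 -> first land @6; rethrown@6 h=5 -> second land @11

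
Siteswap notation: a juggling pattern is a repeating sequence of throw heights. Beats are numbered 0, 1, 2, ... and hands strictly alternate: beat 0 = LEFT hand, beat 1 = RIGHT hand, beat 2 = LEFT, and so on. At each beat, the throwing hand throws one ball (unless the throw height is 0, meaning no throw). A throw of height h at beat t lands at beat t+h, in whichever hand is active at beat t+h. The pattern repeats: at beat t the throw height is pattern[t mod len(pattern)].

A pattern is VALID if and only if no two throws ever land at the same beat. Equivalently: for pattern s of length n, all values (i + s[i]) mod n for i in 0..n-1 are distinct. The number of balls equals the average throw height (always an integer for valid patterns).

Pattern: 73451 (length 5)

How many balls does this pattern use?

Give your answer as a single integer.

Answer: 4

Derivation:
Pattern = [7, 3, 4, 5, 1], length n = 5
  position 0: throw height = 7, running sum = 7
  position 1: throw height = 3, running sum = 10
  position 2: throw height = 4, running sum = 14
  position 3: throw height = 5, running sum = 19
  position 4: throw height = 1, running sum = 20
Total sum = 20; balls = sum / n = 20 / 5 = 4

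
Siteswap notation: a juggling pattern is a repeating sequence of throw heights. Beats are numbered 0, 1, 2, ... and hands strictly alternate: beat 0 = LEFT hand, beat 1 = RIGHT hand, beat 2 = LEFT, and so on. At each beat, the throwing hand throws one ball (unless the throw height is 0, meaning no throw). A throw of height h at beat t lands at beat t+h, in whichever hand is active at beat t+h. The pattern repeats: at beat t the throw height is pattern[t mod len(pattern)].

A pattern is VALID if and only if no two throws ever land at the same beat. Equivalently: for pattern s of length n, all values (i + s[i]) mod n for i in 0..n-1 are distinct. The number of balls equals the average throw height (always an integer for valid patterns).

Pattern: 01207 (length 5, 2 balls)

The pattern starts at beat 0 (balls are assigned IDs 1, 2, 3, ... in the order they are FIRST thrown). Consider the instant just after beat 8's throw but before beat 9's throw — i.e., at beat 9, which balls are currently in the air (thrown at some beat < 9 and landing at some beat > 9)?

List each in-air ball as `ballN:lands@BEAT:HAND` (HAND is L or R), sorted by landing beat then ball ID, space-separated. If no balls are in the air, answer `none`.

Beat 1 (R): throw ball1 h=1 -> lands@2:L; in-air after throw: [b1@2:L]
Beat 2 (L): throw ball1 h=2 -> lands@4:L; in-air after throw: [b1@4:L]
Beat 4 (L): throw ball1 h=7 -> lands@11:R; in-air after throw: [b1@11:R]
Beat 6 (L): throw ball2 h=1 -> lands@7:R; in-air after throw: [b2@7:R b1@11:R]
Beat 7 (R): throw ball2 h=2 -> lands@9:R; in-air after throw: [b2@9:R b1@11:R]
Beat 9 (R): throw ball2 h=7 -> lands@16:L; in-air after throw: [b1@11:R b2@16:L]

Answer: ball1:lands@11:R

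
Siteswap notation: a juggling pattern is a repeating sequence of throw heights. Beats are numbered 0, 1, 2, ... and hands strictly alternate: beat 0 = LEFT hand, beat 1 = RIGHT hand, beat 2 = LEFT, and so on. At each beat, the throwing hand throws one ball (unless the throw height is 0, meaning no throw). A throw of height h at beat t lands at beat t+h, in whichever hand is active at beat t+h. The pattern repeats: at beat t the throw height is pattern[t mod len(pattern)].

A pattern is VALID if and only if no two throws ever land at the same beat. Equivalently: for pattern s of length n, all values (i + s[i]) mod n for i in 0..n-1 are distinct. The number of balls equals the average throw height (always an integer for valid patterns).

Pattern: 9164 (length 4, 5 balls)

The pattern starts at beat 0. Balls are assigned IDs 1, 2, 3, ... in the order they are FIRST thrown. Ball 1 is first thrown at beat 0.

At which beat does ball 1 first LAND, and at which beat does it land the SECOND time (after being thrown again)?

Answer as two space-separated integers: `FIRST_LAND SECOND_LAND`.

Answer: 9 10

Derivation:
Beat 0 (L): throw ball1 h=9 -> lands@9:R; in-air after throw: [b1@9:R]
Beat 1 (R): throw ball2 h=1 -> lands@2:L; in-air after throw: [b2@2:L b1@9:R]
Beat 2 (L): throw ball2 h=6 -> lands@8:L; in-air after throw: [b2@8:L b1@9:R]
Beat 3 (R): throw ball3 h=4 -> lands@7:R; in-air after throw: [b3@7:R b2@8:L b1@9:R]
Beat 4 (L): throw ball4 h=9 -> lands@13:R; in-air after throw: [b3@7:R b2@8:L b1@9:R b4@13:R]
Beat 5 (R): throw ball5 h=1 -> lands@6:L; in-air after throw: [b5@6:L b3@7:R b2@8:L b1@9:R b4@13:R]
Beat 6 (L): throw ball5 h=6 -> lands@12:L; in-air after throw: [b3@7:R b2@8:L b1@9:R b5@12:L b4@13:R]
Beat 7 (R): throw ball3 h=4 -> lands@11:R; in-air after throw: [b2@8:L b1@9:R b3@11:R b5@12:L b4@13:R]
Beat 8 (L): throw ball2 h=9 -> lands@17:R; in-air after throw: [b1@9:R b3@11:R b5@12:L b4@13:R b2@17:R]
Beat 9 (R): throw ball1 h=1 -> lands@10:L; in-air after throw: [b1@10:L b3@11:R b5@12:L b4@13:R b2@17:R]
Beat 10 (L): throw ball1 h=6 -> lands@16:L; in-air after throw: [b3@11:R b5@12:L b4@13:R b1@16:L b2@17:R]
Ball 1: thrown@0 h=9 -> first land @9; rethrown@9 h=1 -> second land @10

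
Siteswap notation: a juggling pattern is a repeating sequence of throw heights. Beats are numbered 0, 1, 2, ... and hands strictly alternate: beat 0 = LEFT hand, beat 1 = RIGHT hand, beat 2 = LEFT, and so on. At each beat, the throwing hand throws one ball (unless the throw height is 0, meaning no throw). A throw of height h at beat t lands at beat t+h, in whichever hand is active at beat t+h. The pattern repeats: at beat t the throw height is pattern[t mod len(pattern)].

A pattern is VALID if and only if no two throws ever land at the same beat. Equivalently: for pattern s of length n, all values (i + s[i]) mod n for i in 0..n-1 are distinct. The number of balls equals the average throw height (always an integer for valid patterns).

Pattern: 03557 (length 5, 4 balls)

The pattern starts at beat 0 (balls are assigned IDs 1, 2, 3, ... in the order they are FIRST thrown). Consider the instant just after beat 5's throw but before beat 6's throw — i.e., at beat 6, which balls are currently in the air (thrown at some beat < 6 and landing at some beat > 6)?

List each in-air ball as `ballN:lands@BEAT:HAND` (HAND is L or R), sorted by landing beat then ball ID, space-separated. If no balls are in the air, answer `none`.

Beat 1 (R): throw ball1 h=3 -> lands@4:L; in-air after throw: [b1@4:L]
Beat 2 (L): throw ball2 h=5 -> lands@7:R; in-air after throw: [b1@4:L b2@7:R]
Beat 3 (R): throw ball3 h=5 -> lands@8:L; in-air after throw: [b1@4:L b2@7:R b3@8:L]
Beat 4 (L): throw ball1 h=7 -> lands@11:R; in-air after throw: [b2@7:R b3@8:L b1@11:R]
Beat 6 (L): throw ball4 h=3 -> lands@9:R; in-air after throw: [b2@7:R b3@8:L b4@9:R b1@11:R]

Answer: ball2:lands@7:R ball3:lands@8:L ball1:lands@11:R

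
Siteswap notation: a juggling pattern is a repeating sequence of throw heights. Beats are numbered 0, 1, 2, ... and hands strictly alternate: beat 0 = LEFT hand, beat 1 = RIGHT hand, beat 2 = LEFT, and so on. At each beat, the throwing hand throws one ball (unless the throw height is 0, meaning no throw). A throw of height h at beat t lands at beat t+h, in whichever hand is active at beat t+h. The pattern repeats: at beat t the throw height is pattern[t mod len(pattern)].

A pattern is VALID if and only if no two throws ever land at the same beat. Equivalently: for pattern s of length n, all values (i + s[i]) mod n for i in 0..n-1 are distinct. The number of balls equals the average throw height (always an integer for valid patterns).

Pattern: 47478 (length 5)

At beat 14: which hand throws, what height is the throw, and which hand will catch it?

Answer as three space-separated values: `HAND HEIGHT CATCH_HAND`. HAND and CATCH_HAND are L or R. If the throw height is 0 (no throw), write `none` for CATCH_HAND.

Answer: L 8 L

Derivation:
Beat 14: 14 mod 2 = 0, so hand = L
Throw height = pattern[14 mod 5] = pattern[4] = 8
Lands at beat 14+8=22, 22 mod 2 = 0, so catch hand = L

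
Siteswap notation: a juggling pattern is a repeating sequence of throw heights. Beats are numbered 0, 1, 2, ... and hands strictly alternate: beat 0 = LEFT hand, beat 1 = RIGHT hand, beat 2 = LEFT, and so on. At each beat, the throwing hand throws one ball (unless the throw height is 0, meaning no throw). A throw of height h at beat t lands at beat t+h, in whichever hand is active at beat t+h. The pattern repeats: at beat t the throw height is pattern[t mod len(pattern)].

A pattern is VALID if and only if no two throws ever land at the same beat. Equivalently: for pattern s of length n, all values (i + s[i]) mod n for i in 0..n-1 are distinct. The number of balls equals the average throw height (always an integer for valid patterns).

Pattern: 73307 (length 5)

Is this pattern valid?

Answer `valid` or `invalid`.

i=0: (i + s[i]) mod n = (0 + 7) mod 5 = 2
i=1: (i + s[i]) mod n = (1 + 3) mod 5 = 4
i=2: (i + s[i]) mod n = (2 + 3) mod 5 = 0
i=3: (i + s[i]) mod n = (3 + 0) mod 5 = 3
i=4: (i + s[i]) mod n = (4 + 7) mod 5 = 1
Residues: [2, 4, 0, 3, 1], distinct: True

Answer: valid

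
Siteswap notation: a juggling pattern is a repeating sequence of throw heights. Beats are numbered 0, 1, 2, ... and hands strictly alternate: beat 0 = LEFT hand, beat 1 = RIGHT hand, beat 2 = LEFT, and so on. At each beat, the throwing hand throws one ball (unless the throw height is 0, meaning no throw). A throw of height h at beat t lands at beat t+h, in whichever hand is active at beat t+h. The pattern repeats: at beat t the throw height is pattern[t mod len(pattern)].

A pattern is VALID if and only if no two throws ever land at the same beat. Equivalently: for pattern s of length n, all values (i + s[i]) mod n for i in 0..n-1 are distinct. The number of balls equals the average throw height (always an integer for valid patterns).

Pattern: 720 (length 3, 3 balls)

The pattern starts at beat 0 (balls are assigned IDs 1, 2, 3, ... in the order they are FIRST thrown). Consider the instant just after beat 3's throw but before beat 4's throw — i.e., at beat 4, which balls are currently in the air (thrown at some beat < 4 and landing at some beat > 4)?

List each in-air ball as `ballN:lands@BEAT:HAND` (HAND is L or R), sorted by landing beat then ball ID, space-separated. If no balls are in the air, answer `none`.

Answer: ball1:lands@7:R ball2:lands@10:L

Derivation:
Beat 0 (L): throw ball1 h=7 -> lands@7:R; in-air after throw: [b1@7:R]
Beat 1 (R): throw ball2 h=2 -> lands@3:R; in-air after throw: [b2@3:R b1@7:R]
Beat 3 (R): throw ball2 h=7 -> lands@10:L; in-air after throw: [b1@7:R b2@10:L]
Beat 4 (L): throw ball3 h=2 -> lands@6:L; in-air after throw: [b3@6:L b1@7:R b2@10:L]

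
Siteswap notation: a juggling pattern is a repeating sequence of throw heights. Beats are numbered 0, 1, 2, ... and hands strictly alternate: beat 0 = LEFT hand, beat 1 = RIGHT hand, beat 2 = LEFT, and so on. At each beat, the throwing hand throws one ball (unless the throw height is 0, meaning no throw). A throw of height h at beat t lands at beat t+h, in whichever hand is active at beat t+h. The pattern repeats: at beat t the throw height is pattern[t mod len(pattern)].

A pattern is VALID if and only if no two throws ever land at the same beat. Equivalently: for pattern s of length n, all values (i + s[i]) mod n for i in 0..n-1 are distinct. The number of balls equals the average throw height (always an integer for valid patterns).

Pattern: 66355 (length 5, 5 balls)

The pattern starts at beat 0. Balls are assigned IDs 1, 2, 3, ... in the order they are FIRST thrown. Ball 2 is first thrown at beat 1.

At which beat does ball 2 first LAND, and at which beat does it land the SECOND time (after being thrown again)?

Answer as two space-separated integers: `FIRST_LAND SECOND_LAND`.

Beat 0 (L): throw ball1 h=6 -> lands@6:L; in-air after throw: [b1@6:L]
Beat 1 (R): throw ball2 h=6 -> lands@7:R; in-air after throw: [b1@6:L b2@7:R]
Beat 2 (L): throw ball3 h=3 -> lands@5:R; in-air after throw: [b3@5:R b1@6:L b2@7:R]
Beat 3 (R): throw ball4 h=5 -> lands@8:L; in-air after throw: [b3@5:R b1@6:L b2@7:R b4@8:L]
Beat 4 (L): throw ball5 h=5 -> lands@9:R; in-air after throw: [b3@5:R b1@6:L b2@7:R b4@8:L b5@9:R]
Beat 5 (R): throw ball3 h=6 -> lands@11:R; in-air after throw: [b1@6:L b2@7:R b4@8:L b5@9:R b3@11:R]
Beat 6 (L): throw ball1 h=6 -> lands@12:L; in-air after throw: [b2@7:R b4@8:L b5@9:R b3@11:R b1@12:L]
Beat 7 (R): throw ball2 h=3 -> lands@10:L; in-air after throw: [b4@8:L b5@9:R b2@10:L b3@11:R b1@12:L]
Beat 8 (L): throw ball4 h=5 -> lands@13:R; in-air after throw: [b5@9:R b2@10:L b3@11:R b1@12:L b4@13:R]
Beat 9 (R): throw ball5 h=5 -> lands@14:L; in-air after throw: [b2@10:L b3@11:R b1@12:L b4@13:R b5@14:L]
Beat 10 (L): throw ball2 h=6 -> lands@16:L; in-air after throw: [b3@11:R b1@12:L b4@13:R b5@14:L b2@16:L]
Ball 2: thrown@1 h=6 -> first land @7; rethrown@7 h=3 -> second land @10

Answer: 7 10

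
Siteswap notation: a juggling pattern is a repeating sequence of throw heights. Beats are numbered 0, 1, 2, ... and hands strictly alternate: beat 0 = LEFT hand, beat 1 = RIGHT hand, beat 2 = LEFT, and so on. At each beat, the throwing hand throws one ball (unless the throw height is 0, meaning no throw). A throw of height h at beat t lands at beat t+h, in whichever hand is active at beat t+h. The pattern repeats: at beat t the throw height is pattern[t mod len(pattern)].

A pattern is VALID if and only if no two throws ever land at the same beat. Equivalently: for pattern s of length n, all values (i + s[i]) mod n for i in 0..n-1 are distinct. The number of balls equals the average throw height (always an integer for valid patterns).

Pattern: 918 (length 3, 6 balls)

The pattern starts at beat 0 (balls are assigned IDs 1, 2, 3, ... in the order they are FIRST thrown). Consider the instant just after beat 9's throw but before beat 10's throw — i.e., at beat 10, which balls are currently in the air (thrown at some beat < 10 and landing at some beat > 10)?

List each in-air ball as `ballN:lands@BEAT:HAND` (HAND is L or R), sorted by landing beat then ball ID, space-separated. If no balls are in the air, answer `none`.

Answer: ball3:lands@12:L ball4:lands@13:R ball5:lands@15:R ball6:lands@16:L ball1:lands@18:L

Derivation:
Beat 0 (L): throw ball1 h=9 -> lands@9:R; in-air after throw: [b1@9:R]
Beat 1 (R): throw ball2 h=1 -> lands@2:L; in-air after throw: [b2@2:L b1@9:R]
Beat 2 (L): throw ball2 h=8 -> lands@10:L; in-air after throw: [b1@9:R b2@10:L]
Beat 3 (R): throw ball3 h=9 -> lands@12:L; in-air after throw: [b1@9:R b2@10:L b3@12:L]
Beat 4 (L): throw ball4 h=1 -> lands@5:R; in-air after throw: [b4@5:R b1@9:R b2@10:L b3@12:L]
Beat 5 (R): throw ball4 h=8 -> lands@13:R; in-air after throw: [b1@9:R b2@10:L b3@12:L b4@13:R]
Beat 6 (L): throw ball5 h=9 -> lands@15:R; in-air after throw: [b1@9:R b2@10:L b3@12:L b4@13:R b5@15:R]
Beat 7 (R): throw ball6 h=1 -> lands@8:L; in-air after throw: [b6@8:L b1@9:R b2@10:L b3@12:L b4@13:R b5@15:R]
Beat 8 (L): throw ball6 h=8 -> lands@16:L; in-air after throw: [b1@9:R b2@10:L b3@12:L b4@13:R b5@15:R b6@16:L]
Beat 9 (R): throw ball1 h=9 -> lands@18:L; in-air after throw: [b2@10:L b3@12:L b4@13:R b5@15:R b6@16:L b1@18:L]
Beat 10 (L): throw ball2 h=1 -> lands@11:R; in-air after throw: [b2@11:R b3@12:L b4@13:R b5@15:R b6@16:L b1@18:L]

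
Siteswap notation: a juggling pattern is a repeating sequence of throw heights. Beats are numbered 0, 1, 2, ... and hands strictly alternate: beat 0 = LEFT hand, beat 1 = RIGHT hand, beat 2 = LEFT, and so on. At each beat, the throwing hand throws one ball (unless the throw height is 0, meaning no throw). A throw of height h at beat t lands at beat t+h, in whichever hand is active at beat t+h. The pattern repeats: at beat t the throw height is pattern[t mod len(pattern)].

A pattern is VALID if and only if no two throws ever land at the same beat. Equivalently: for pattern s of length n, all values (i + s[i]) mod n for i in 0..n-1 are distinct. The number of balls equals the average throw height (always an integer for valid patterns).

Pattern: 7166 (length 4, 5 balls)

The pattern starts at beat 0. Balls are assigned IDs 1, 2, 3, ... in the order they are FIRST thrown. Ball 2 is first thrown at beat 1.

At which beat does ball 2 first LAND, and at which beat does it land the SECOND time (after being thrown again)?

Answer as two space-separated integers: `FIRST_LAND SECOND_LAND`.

Beat 0 (L): throw ball1 h=7 -> lands@7:R; in-air after throw: [b1@7:R]
Beat 1 (R): throw ball2 h=1 -> lands@2:L; in-air after throw: [b2@2:L b1@7:R]
Beat 2 (L): throw ball2 h=6 -> lands@8:L; in-air after throw: [b1@7:R b2@8:L]
Beat 3 (R): throw ball3 h=6 -> lands@9:R; in-air after throw: [b1@7:R b2@8:L b3@9:R]
Beat 4 (L): throw ball4 h=7 -> lands@11:R; in-air after throw: [b1@7:R b2@8:L b3@9:R b4@11:R]
Beat 5 (R): throw ball5 h=1 -> lands@6:L; in-air after throw: [b5@6:L b1@7:R b2@8:L b3@9:R b4@11:R]
Beat 6 (L): throw ball5 h=6 -> lands@12:L; in-air after throw: [b1@7:R b2@8:L b3@9:R b4@11:R b5@12:L]
Beat 7 (R): throw ball1 h=6 -> lands@13:R; in-air after throw: [b2@8:L b3@9:R b4@11:R b5@12:L b1@13:R]
Beat 8 (L): throw ball2 h=7 -> lands@15:R; in-air after throw: [b3@9:R b4@11:R b5@12:L b1@13:R b2@15:R]
Ball 2: thrown@1 h=1 -> first land @2; rethrown@2 h=6 -> second land @8

Answer: 2 8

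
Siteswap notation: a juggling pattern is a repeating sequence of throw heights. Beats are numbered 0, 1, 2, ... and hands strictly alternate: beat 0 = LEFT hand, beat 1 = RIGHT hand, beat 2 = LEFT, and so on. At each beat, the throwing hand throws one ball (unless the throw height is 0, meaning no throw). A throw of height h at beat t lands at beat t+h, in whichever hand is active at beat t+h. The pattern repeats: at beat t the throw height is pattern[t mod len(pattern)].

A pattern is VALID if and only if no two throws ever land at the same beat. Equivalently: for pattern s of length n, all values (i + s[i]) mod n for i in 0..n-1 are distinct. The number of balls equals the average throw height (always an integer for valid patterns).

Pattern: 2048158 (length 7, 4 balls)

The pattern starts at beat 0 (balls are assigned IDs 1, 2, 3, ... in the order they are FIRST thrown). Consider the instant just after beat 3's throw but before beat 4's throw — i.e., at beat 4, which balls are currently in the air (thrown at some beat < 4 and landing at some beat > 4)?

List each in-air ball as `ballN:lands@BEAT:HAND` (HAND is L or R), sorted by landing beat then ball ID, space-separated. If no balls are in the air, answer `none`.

Answer: ball1:lands@6:L ball2:lands@11:R

Derivation:
Beat 0 (L): throw ball1 h=2 -> lands@2:L; in-air after throw: [b1@2:L]
Beat 2 (L): throw ball1 h=4 -> lands@6:L; in-air after throw: [b1@6:L]
Beat 3 (R): throw ball2 h=8 -> lands@11:R; in-air after throw: [b1@6:L b2@11:R]
Beat 4 (L): throw ball3 h=1 -> lands@5:R; in-air after throw: [b3@5:R b1@6:L b2@11:R]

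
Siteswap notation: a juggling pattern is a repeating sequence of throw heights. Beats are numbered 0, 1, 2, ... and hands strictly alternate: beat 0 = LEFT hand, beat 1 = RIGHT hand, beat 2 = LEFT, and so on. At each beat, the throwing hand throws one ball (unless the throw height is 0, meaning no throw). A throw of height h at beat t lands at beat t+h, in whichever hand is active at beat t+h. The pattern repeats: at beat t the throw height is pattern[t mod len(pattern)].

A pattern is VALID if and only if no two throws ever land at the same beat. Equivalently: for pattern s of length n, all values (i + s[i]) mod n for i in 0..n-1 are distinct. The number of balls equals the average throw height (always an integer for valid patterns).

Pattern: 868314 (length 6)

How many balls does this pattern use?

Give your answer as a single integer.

Pattern = [8, 6, 8, 3, 1, 4], length n = 6
  position 0: throw height = 8, running sum = 8
  position 1: throw height = 6, running sum = 14
  position 2: throw height = 8, running sum = 22
  position 3: throw height = 3, running sum = 25
  position 4: throw height = 1, running sum = 26
  position 5: throw height = 4, running sum = 30
Total sum = 30; balls = sum / n = 30 / 6 = 5

Answer: 5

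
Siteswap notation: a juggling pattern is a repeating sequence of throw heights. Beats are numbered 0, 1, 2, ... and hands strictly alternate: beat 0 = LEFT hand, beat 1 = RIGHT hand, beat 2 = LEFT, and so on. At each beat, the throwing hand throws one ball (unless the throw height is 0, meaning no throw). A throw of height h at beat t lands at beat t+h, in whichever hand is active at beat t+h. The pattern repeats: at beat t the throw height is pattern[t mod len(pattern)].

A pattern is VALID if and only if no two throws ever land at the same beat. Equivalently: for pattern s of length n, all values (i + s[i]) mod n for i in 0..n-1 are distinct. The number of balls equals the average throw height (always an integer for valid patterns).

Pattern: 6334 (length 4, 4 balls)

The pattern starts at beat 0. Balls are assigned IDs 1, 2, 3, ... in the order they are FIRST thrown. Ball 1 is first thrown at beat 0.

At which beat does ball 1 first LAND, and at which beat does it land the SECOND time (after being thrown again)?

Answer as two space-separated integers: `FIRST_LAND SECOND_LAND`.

Answer: 6 9

Derivation:
Beat 0 (L): throw ball1 h=6 -> lands@6:L; in-air after throw: [b1@6:L]
Beat 1 (R): throw ball2 h=3 -> lands@4:L; in-air after throw: [b2@4:L b1@6:L]
Beat 2 (L): throw ball3 h=3 -> lands@5:R; in-air after throw: [b2@4:L b3@5:R b1@6:L]
Beat 3 (R): throw ball4 h=4 -> lands@7:R; in-air after throw: [b2@4:L b3@5:R b1@6:L b4@7:R]
Beat 4 (L): throw ball2 h=6 -> lands@10:L; in-air after throw: [b3@5:R b1@6:L b4@7:R b2@10:L]
Beat 5 (R): throw ball3 h=3 -> lands@8:L; in-air after throw: [b1@6:L b4@7:R b3@8:L b2@10:L]
Beat 6 (L): throw ball1 h=3 -> lands@9:R; in-air after throw: [b4@7:R b3@8:L b1@9:R b2@10:L]
Beat 7 (R): throw ball4 h=4 -> lands@11:R; in-air after throw: [b3@8:L b1@9:R b2@10:L b4@11:R]
Beat 8 (L): throw ball3 h=6 -> lands@14:L; in-air after throw: [b1@9:R b2@10:L b4@11:R b3@14:L]
Beat 9 (R): throw ball1 h=3 -> lands@12:L; in-air after throw: [b2@10:L b4@11:R b1@12:L b3@14:L]
Ball 1: thrown@0 h=6 -> first land @6; rethrown@6 h=3 -> second land @9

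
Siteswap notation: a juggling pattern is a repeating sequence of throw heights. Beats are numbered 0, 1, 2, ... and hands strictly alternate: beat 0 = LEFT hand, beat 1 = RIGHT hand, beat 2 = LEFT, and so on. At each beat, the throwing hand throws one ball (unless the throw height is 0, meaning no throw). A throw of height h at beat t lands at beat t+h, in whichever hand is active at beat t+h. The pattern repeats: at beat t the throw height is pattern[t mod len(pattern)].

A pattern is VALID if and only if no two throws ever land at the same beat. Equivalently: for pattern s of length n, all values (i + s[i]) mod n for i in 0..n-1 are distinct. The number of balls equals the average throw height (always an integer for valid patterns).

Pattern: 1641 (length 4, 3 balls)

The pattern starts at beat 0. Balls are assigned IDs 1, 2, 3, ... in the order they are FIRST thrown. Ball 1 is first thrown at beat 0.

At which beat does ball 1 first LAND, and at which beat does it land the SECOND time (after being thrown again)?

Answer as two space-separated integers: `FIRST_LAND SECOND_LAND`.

Answer: 1 7

Derivation:
Beat 0 (L): throw ball1 h=1 -> lands@1:R; in-air after throw: [b1@1:R]
Beat 1 (R): throw ball1 h=6 -> lands@7:R; in-air after throw: [b1@7:R]
Beat 2 (L): throw ball2 h=4 -> lands@6:L; in-air after throw: [b2@6:L b1@7:R]
Beat 3 (R): throw ball3 h=1 -> lands@4:L; in-air after throw: [b3@4:L b2@6:L b1@7:R]
Beat 4 (L): throw ball3 h=1 -> lands@5:R; in-air after throw: [b3@5:R b2@6:L b1@7:R]
Beat 5 (R): throw ball3 h=6 -> lands@11:R; in-air after throw: [b2@6:L b1@7:R b3@11:R]
Beat 6 (L): throw ball2 h=4 -> lands@10:L; in-air after throw: [b1@7:R b2@10:L b3@11:R]
Beat 7 (R): throw ball1 h=1 -> lands@8:L; in-air after throw: [b1@8:L b2@10:L b3@11:R]
Ball 1: thrown@0 h=1 -> first land @1; rethrown@1 h=6 -> second land @7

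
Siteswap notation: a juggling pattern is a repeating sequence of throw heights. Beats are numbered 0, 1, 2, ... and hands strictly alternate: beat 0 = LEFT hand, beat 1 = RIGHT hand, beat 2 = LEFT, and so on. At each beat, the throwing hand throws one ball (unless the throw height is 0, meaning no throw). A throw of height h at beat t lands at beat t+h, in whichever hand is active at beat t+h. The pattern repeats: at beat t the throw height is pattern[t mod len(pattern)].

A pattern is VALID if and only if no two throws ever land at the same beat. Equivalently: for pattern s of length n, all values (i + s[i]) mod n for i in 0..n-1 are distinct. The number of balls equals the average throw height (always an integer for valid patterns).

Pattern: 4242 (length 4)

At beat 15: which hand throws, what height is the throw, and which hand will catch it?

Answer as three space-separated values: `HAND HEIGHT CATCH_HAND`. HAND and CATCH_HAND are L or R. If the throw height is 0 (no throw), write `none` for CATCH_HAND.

Answer: R 2 R

Derivation:
Beat 15: 15 mod 2 = 1, so hand = R
Throw height = pattern[15 mod 4] = pattern[3] = 2
Lands at beat 15+2=17, 17 mod 2 = 1, so catch hand = R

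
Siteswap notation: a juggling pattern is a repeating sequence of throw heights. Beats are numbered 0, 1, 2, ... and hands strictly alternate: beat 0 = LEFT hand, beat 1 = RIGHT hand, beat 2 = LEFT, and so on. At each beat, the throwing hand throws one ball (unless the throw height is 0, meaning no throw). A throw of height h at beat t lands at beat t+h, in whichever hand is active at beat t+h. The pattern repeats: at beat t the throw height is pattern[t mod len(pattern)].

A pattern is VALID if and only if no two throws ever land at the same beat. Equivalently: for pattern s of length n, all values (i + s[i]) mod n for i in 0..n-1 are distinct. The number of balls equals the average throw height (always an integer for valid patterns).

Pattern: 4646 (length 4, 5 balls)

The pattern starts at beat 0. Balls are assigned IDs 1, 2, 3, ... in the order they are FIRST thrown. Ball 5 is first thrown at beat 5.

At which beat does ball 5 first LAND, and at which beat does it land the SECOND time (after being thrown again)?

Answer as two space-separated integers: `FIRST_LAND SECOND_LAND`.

Beat 0 (L): throw ball1 h=4 -> lands@4:L; in-air after throw: [b1@4:L]
Beat 1 (R): throw ball2 h=6 -> lands@7:R; in-air after throw: [b1@4:L b2@7:R]
Beat 2 (L): throw ball3 h=4 -> lands@6:L; in-air after throw: [b1@4:L b3@6:L b2@7:R]
Beat 3 (R): throw ball4 h=6 -> lands@9:R; in-air after throw: [b1@4:L b3@6:L b2@7:R b4@9:R]
Beat 4 (L): throw ball1 h=4 -> lands@8:L; in-air after throw: [b3@6:L b2@7:R b1@8:L b4@9:R]
Beat 5 (R): throw ball5 h=6 -> lands@11:R; in-air after throw: [b3@6:L b2@7:R b1@8:L b4@9:R b5@11:R]
Beat 6 (L): throw ball3 h=4 -> lands@10:L; in-air after throw: [b2@7:R b1@8:L b4@9:R b3@10:L b5@11:R]
Beat 7 (R): throw ball2 h=6 -> lands@13:R; in-air after throw: [b1@8:L b4@9:R b3@10:L b5@11:R b2@13:R]
Beat 8 (L): throw ball1 h=4 -> lands@12:L; in-air after throw: [b4@9:R b3@10:L b5@11:R b1@12:L b2@13:R]
Beat 9 (R): throw ball4 h=6 -> lands@15:R; in-air after throw: [b3@10:L b5@11:R b1@12:L b2@13:R b4@15:R]
Beat 10 (L): throw ball3 h=4 -> lands@14:L; in-air after throw: [b5@11:R b1@12:L b2@13:R b3@14:L b4@15:R]
Beat 11 (R): throw ball5 h=6 -> lands@17:R; in-air after throw: [b1@12:L b2@13:R b3@14:L b4@15:R b5@17:R]
Beat 12 (L): throw ball1 h=4 -> lands@16:L; in-air after throw: [b2@13:R b3@14:L b4@15:R b1@16:L b5@17:R]
Beat 13 (R): throw ball2 h=6 -> lands@19:R; in-air after throw: [b3@14:L b4@15:R b1@16:L b5@17:R b2@19:R]
Beat 14 (L): throw ball3 h=4 -> lands@18:L; in-air after throw: [b4@15:R b1@16:L b5@17:R b3@18:L b2@19:R]
Beat 15 (R): throw ball4 h=6 -> lands@21:R; in-air after throw: [b1@16:L b5@17:R b3@18:L b2@19:R b4@21:R]
Beat 16 (L): throw ball1 h=4 -> lands@20:L; in-air after throw: [b5@17:R b3@18:L b2@19:R b1@20:L b4@21:R]
Beat 17 (R): throw ball5 h=6 -> lands@23:R; in-air after throw: [b3@18:L b2@19:R b1@20:L b4@21:R b5@23:R]
Ball 5: thrown@5 h=6 -> first land @11; rethrown@11 h=6 -> second land @17

Answer: 11 17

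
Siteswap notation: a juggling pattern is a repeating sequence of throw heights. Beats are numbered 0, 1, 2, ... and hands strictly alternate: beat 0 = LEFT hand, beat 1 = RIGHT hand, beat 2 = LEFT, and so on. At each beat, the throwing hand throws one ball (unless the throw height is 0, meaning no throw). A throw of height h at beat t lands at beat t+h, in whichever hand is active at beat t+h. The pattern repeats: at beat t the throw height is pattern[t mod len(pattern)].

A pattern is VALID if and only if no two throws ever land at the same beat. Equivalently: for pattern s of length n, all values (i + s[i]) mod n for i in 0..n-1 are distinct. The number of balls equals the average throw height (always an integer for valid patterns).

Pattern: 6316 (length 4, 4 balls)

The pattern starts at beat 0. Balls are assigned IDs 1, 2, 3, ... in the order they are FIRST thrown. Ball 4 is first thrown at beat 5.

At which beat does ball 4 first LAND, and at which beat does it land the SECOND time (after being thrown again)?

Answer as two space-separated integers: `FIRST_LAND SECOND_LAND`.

Beat 0 (L): throw ball1 h=6 -> lands@6:L; in-air after throw: [b1@6:L]
Beat 1 (R): throw ball2 h=3 -> lands@4:L; in-air after throw: [b2@4:L b1@6:L]
Beat 2 (L): throw ball3 h=1 -> lands@3:R; in-air after throw: [b3@3:R b2@4:L b1@6:L]
Beat 3 (R): throw ball3 h=6 -> lands@9:R; in-air after throw: [b2@4:L b1@6:L b3@9:R]
Beat 4 (L): throw ball2 h=6 -> lands@10:L; in-air after throw: [b1@6:L b3@9:R b2@10:L]
Beat 5 (R): throw ball4 h=3 -> lands@8:L; in-air after throw: [b1@6:L b4@8:L b3@9:R b2@10:L]
Beat 6 (L): throw ball1 h=1 -> lands@7:R; in-air after throw: [b1@7:R b4@8:L b3@9:R b2@10:L]
Beat 7 (R): throw ball1 h=6 -> lands@13:R; in-air after throw: [b4@8:L b3@9:R b2@10:L b1@13:R]
Beat 8 (L): throw ball4 h=6 -> lands@14:L; in-air after throw: [b3@9:R b2@10:L b1@13:R b4@14:L]
Beat 9 (R): throw ball3 h=3 -> lands@12:L; in-air after throw: [b2@10:L b3@12:L b1@13:R b4@14:L]
Beat 10 (L): throw ball2 h=1 -> lands@11:R; in-air after throw: [b2@11:R b3@12:L b1@13:R b4@14:L]
Beat 11 (R): throw ball2 h=6 -> lands@17:R; in-air after throw: [b3@12:L b1@13:R b4@14:L b2@17:R]
Beat 12 (L): throw ball3 h=6 -> lands@18:L; in-air after throw: [b1@13:R b4@14:L b2@17:R b3@18:L]
Beat 13 (R): throw ball1 h=3 -> lands@16:L; in-air after throw: [b4@14:L b1@16:L b2@17:R b3@18:L]
Beat 14 (L): throw ball4 h=1 -> lands@15:R; in-air after throw: [b4@15:R b1@16:L b2@17:R b3@18:L]
Ball 4: thrown@5 h=3 -> first land @8; rethrown@8 h=6 -> second land @14

Answer: 8 14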